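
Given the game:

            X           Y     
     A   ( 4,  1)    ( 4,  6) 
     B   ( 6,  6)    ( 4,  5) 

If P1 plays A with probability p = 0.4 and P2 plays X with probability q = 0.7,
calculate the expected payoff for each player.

E[P1] = 4.84, E[P2] = 4.42

Work:
E[P1] = p·q·π₁(A,X) + p·(1-q)·π₁(A,Y) + (1-p)·q·π₁(B,X) + (1-p)·(1-q)·π₁(B,Y)
= 0.4·0.7·4 + 0.4·0.3·4 + 0.6·0.7·6 + 0.6·0.3·4
= 4.84

E[P2] = 4.42 (similar calculation)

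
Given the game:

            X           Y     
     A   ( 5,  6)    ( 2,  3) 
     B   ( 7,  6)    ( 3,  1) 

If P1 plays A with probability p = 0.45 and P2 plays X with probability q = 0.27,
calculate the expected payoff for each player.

E[P1] = 3.5085, E[P2] = 3.007

Work:
E[P1] = p·q·π₁(A,X) + p·(1-q)·π₁(A,Y) + (1-p)·q·π₁(B,X) + (1-p)·(1-q)·π₁(B,Y)
= 0.45·0.27·5 + 0.45·0.73·2 + 0.55·0.27·7 + 0.55·0.73·3
= 3.5085

E[P2] = 3.007 (similar calculation)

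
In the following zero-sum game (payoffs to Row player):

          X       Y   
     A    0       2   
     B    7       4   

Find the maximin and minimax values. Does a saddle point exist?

Maximin = 4, Minimax = 4, Saddle: True

Work:
Row minimums: [0, 4] → maximin = 4
Column maximums: [7, 4] → minimax = 4
Saddle point exists! Game value = 4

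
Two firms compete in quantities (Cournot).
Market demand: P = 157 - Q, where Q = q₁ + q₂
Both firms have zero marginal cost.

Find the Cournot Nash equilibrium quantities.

q₁* = q₂* = 52.33; P* = 52.33

Work:
Profit: π_i = P·q_i = (a - q_i - q_j)·q_i
FOC: ∂π_i/∂q_i = a - 2q_i - q_j = 0
Reaction function: q_i = (157 - q_j)/2
Symmetry: q* = 157/3 = 52.33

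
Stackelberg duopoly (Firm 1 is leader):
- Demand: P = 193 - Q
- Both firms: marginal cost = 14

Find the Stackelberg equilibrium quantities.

q₁* (leader) = 89.5, q₂* (follower) = 44.75

Work:
Follower's reaction: q₂ = (a - c - q₁)/2
Leader substitutes: π₁ = q₁·(a - q₁ - (a-c-q₁)/2 - c)
FOC: q₁* = (193 - 14)/2 = 89.50
Then: q₂* = (193 - 14 - 89.5)/2 = 44.75
Leader has first-mover advantage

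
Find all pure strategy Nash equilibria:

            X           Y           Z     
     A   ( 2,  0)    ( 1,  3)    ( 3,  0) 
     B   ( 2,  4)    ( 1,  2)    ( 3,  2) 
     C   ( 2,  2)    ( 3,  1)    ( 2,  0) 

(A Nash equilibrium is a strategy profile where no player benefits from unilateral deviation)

Nash equilibrium: (B, X), (C, X)

Work:
Best responses:
  P1 vs X: payoffs [2, 2, 2] → best response A/B/C (payoff 2)
  P1 vs Y: payoffs [1, 1, 3] → best response C (payoff 3)
  P1 vs Z: payoffs [3, 3, 2] → best response A/B (payoff 3)
  P2 vs A: payoffs [0, 3, 0] → best response Y (payoff 3)
  P2 vs B: payoffs [4, 2, 2] → best response X (payoff 4)
  P2 vs C: payoffs [2, 1, 0] → best response X (payoff 2)
Mutual best responses: (B,X), (C,X) → Nash equilibria.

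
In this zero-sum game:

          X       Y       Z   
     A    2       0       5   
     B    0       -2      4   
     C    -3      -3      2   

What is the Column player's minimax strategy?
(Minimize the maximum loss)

Column should play Y, value = 0

Work:
Column player minimizes Row's maximum payoff:
Column X: max payoff to Row = 2
Column Y: max payoff to Row = 0
Column Z: max payoff to Row = 5
Minimum is 0, achieved by column Y.
Minimax strategy: Y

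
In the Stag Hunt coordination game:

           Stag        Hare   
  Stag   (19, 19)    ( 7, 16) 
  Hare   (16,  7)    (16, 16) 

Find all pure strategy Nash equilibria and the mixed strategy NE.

Pure NE: (Stag, Stag) and (Hare, Hare); Mixed NE: p = 0.75, q = 0.75

Work:
Check pure NE:
(Stag, Stag): (19, 19) - no unilateral deviation beneficial
(Hare, Hare): (16, 16) - no unilateral deviation beneficial
Mixed NE: P1 plays Stag with p = 0.75, P2 plays Stag with q = 0.75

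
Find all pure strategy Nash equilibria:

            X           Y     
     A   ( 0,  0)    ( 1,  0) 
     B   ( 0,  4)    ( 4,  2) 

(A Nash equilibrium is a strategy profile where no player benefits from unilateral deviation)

Nash equilibrium: (A, X), (B, X)

Work:
Best responses:
  P1 vs X: payoffs [0, 0] → best response A/B (payoff 0)
  P1 vs Y: payoffs [1, 4] → best response B (payoff 4)
  P2 vs A: payoffs [0, 0] → best response X/Y (payoff 0)
  P2 vs B: payoffs [4, 2] → best response X (payoff 4)
Mutual best responses: (A,X), (B,X) → Nash equilibria.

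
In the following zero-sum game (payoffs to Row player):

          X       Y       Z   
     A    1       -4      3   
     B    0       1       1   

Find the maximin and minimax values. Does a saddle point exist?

Maximin = 0, Minimax = 1, Saddle: False

Work:
Row minimums: [-4, 0] → maximin = 0
Column maximums: [1, 1, 3] → minimax = 1
No saddle point (maximin ≠ minimax). Mixed strategy needed.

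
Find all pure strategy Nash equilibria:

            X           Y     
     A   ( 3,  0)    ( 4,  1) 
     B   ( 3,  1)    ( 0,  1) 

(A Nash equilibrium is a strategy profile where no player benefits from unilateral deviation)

Nash equilibrium: (A, Y), (B, X)

Work:
Best responses:
  P1 vs X: payoffs [3, 3] → best response A/B (payoff 3)
  P1 vs Y: payoffs [4, 0] → best response A (payoff 4)
  P2 vs A: payoffs [0, 1] → best response Y (payoff 1)
  P2 vs B: payoffs [1, 1] → best response X/Y (payoff 1)
Mutual best responses: (A,Y), (B,X) → Nash equilibria.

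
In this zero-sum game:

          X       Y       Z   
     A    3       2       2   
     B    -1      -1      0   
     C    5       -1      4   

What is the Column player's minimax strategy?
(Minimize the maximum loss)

Column should play Y, value = 2

Work:
Column player minimizes Row's maximum payoff:
Column X: max payoff to Row = 5
Column Y: max payoff to Row = 2
Column Z: max payoff to Row = 4
Minimum is 2, achieved by column Y.
Minimax strategy: Y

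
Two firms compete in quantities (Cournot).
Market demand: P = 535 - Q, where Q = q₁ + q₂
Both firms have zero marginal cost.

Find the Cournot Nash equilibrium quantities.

q₁* = q₂* = 178.33; P* = 178.33

Work:
Profit: π_i = P·q_i = (a - q_i - q_j)·q_i
FOC: ∂π_i/∂q_i = a - 2q_i - q_j = 0
Reaction function: q_i = (535 - q_j)/2
Symmetry: q* = 535/3 = 178.33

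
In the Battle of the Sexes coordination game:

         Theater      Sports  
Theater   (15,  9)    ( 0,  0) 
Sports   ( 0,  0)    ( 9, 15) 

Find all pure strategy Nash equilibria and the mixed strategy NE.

Pure NE: (Theater, Theater) and (Sports, Sports); Mixed NE: p = 0.625, q = 0.375

Work:
Check pure NE:
(Theater, Theater): (15, 9) - no unilateral deviation beneficial
(Sports, Sports): (9, 15) - no unilateral deviation beneficial
Mixed NE: P1 plays Theater with p = 0.625, P2 plays Theater with q = 0.375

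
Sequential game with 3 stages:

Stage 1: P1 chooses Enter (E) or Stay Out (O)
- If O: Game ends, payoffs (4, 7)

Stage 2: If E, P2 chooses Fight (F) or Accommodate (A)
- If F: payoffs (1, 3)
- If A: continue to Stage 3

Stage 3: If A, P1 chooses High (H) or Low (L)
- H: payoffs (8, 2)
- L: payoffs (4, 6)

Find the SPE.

SPE: (O, F, H); Outcome (4, 7)

Work:
Stage 3: P1 chooses H (8 vs 4)
Stage 2: P2: F->3, A->2 (anticipating H). Choose F
Stage 1: P1: O->4, E->1 (anticipating F, H). Choose O
SPE path: O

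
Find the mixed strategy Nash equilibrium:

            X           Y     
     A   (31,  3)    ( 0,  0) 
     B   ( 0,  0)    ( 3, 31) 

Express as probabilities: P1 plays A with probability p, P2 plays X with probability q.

p = 0.9118, q = 0.0882

Work:
Find probabilities that make opponent indifferent:
P2 chooses q to make P1 indifferent between A and B
P1 chooses p to make P2 indifferent between X and Y
Mixed NE: P1 plays (A: 0.9118, B: 0.0882), P2 plays (X: 0.0882, Y: 0.9118)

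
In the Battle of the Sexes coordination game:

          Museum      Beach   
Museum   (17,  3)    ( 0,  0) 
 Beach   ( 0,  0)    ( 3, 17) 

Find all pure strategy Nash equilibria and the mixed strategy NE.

Pure NE: (Museum, Museum) and (Beach, Beach); Mixed NE: p = 0.85, q = 0.15

Work:
Check pure NE:
(Museum, Museum): (17, 3) - no unilateral deviation beneficial
(Beach, Beach): (3, 17) - no unilateral deviation beneficial
Mixed NE: P1 plays Museum with p = 0.85, P2 plays Museum with q = 0.15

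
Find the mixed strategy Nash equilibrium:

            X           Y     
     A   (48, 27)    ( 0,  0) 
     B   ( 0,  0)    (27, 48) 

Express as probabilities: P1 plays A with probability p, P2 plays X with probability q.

p = 0.64, q = 0.36

Work:
Find probabilities that make opponent indifferent:
P2 chooses q to make P1 indifferent between A and B
P1 chooses p to make P2 indifferent between X and Y
Mixed NE: P1 plays (A: 0.64, B: 0.36), P2 plays (X: 0.36, Y: 0.64)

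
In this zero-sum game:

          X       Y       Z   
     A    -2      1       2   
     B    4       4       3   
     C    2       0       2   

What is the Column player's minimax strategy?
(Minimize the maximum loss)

Column should play Z, value = 3

Work:
Column player minimizes Row's maximum payoff:
Column X: max payoff to Row = 4
Column Y: max payoff to Row = 4
Column Z: max payoff to Row = 3
Minimum is 3, achieved by column Z.
Minimax strategy: Z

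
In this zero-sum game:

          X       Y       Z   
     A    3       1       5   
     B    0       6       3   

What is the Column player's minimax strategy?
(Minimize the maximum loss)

Column should play X, value = 3

Work:
Column player minimizes Row's maximum payoff:
Column X: max payoff to Row = 3
Column Y: max payoff to Row = 6
Column Z: max payoff to Row = 5
Minimum is 3, achieved by column X.
Minimax strategy: X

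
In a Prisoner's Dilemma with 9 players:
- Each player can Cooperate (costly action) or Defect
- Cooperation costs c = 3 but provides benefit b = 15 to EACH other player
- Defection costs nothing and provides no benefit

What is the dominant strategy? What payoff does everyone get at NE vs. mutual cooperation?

Dominant: Defect; NE payoff = 0; Coop payoff = 117

Work:
Defect dominates (saves cost c = 3, benefit to others is external)
NE: All defect → everyone gets 0
If all cooperate: each receives (8)×15 - 3 = 117
Social dilemma: 117 > 0 but NE gives 0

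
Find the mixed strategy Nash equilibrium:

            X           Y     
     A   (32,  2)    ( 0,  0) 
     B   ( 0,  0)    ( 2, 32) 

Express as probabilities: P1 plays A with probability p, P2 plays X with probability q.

p = 0.9412, q = 0.0588

Work:
Find probabilities that make opponent indifferent:
P2 chooses q to make P1 indifferent between A and B
P1 chooses p to make P2 indifferent between X and Y
Mixed NE: P1 plays (A: 0.9412, B: 0.0588), P2 plays (X: 0.0588, Y: 0.9412)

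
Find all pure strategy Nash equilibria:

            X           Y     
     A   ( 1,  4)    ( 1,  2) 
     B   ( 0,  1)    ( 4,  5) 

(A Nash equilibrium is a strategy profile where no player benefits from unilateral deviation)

Nash equilibrium: (A, X), (B, Y)

Work:
Best responses:
  P1 vs X: payoffs [1, 0] → best response A (payoff 1)
  P1 vs Y: payoffs [1, 4] → best response B (payoff 4)
  P2 vs A: payoffs [4, 2] → best response X (payoff 4)
  P2 vs B: payoffs [1, 5] → best response Y (payoff 5)
Mutual best responses: (A,X), (B,Y) → Nash equilibria.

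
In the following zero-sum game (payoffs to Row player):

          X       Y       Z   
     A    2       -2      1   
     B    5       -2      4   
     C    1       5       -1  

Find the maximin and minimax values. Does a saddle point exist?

Maximin = -1, Minimax = 4, Saddle: False

Work:
Row minimums: [-2, -2, -1] → maximin = -1
Column maximums: [5, 5, 4] → minimax = 4
No saddle point (maximin ≠ minimax). Mixed strategy needed.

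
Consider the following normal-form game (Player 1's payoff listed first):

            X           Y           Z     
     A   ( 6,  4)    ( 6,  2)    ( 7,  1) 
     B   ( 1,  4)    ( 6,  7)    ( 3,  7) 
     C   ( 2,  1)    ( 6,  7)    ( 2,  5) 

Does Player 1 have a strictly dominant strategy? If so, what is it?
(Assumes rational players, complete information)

No strictly dominant strategy exists for Player 1

Work:
A strategy strictly dominates another if it gives a strictly higher payoff against every opponent action. Compare each pair of P1's strategies column-by-column:
  A vs B: [6 vs 1, 6 vs 6, 7 vs 3] → A does not strictly dominate B (column Y: 6 ≤ 6)
  A vs C: [6 vs 2, 6 vs 6, 7 vs 2] → A does not strictly dominate C (column Y: 6 ≤ 6)
  B vs A: [1 vs 6, 6 vs 6, 3 vs 7] → B does not strictly dominate A (column X: 1 ≤ 6)
  B vs C: [1 vs 2, 6 vs 6, 3 vs 2] → B does not strictly dominate C (column X: 1 ≤ 2)
  C vs A: [2 vs 6, 6 vs 6, 2 vs 7] → C does not strictly dominate A (column X: 2 ≤ 6)
  C vs B: [2 vs 1, 6 vs 6, 2 vs 3] → C does not strictly dominate B (column Y: 6 ≤ 6)
No single strategy strictly dominates all others → no strictly dominant strategy.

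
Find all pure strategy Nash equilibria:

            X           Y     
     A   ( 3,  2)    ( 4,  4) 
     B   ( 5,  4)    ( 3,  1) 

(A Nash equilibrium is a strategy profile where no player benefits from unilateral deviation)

Nash equilibrium: (A, Y), (B, X)

Work:
Best responses:
  P1 vs X: payoffs [3, 5] → best response B (payoff 5)
  P1 vs Y: payoffs [4, 3] → best response A (payoff 4)
  P2 vs A: payoffs [2, 4] → best response Y (payoff 4)
  P2 vs B: payoffs [4, 1] → best response X (payoff 4)
Mutual best responses: (A,Y), (B,X) → Nash equilibria.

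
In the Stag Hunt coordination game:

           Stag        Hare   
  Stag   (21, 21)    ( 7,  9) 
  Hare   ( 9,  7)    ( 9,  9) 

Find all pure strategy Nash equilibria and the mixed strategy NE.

Pure NE: (Stag, Stag) and (Hare, Hare); Mixed NE: p = 0.1429, q = 0.1429

Work:
Check pure NE:
(Stag, Stag): (21, 21) - no unilateral deviation beneficial
(Hare, Hare): (9, 9) - no unilateral deviation beneficial
Mixed NE: P1 plays Stag with p = 0.1429, P2 plays Stag with q = 0.1429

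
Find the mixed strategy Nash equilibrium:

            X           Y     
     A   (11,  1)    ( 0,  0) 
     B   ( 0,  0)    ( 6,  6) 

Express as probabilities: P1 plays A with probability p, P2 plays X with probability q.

p = 0.8571, q = 0.3529

Work:
Find probabilities that make opponent indifferent:
P2 chooses q to make P1 indifferent between A and B
P1 chooses p to make P2 indifferent between X and Y
Mixed NE: P1 plays (A: 0.8571, B: 0.1429), P2 plays (X: 0.3529, Y: 0.6471)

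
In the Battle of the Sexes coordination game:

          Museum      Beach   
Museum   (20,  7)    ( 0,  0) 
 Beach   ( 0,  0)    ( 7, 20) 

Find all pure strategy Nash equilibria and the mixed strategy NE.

Pure NE: (Museum, Museum) and (Beach, Beach); Mixed NE: p = 0.7407, q = 0.2593

Work:
Check pure NE:
(Museum, Museum): (20, 7) - no unilateral deviation beneficial
(Beach, Beach): (7, 20) - no unilateral deviation beneficial
Mixed NE: P1 plays Museum with p = 0.7407, P2 plays Museum with q = 0.2593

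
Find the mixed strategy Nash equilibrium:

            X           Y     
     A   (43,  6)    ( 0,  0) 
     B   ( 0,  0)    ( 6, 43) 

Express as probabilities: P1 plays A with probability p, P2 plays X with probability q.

p = 0.8776, q = 0.1224

Work:
Find probabilities that make opponent indifferent:
P2 chooses q to make P1 indifferent between A and B
P1 chooses p to make P2 indifferent between X and Y
Mixed NE: P1 plays (A: 0.8776, B: 0.1224), P2 plays (X: 0.1224, Y: 0.8776)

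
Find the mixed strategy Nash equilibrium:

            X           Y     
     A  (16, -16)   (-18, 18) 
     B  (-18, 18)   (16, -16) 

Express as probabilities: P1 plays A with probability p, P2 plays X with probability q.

p = 0.5, q = 0.5

Work:
Find probabilities that make opponent indifferent:
P2 chooses q to make P1 indifferent between A and B
P1 chooses p to make P2 indifferent between X and Y
Mixed NE: P1 plays (A: 0.5, B: 0.5), P2 plays (X: 0.5, Y: 0.5)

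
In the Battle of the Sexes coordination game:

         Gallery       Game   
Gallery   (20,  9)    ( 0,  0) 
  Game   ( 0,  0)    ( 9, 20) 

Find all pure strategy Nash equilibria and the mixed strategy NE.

Pure NE: (Gallery, Gallery) and (Game, Game); Mixed NE: p = 0.6897, q = 0.3103

Work:
Check pure NE:
(Gallery, Gallery): (20, 9) - no unilateral deviation beneficial
(Game, Game): (9, 20) - no unilateral deviation beneficial
Mixed NE: P1 plays Gallery with p = 0.6897, P2 plays Gallery with q = 0.3103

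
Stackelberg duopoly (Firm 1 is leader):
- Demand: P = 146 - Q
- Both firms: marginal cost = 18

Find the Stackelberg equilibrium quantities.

q₁* (leader) = 64.0, q₂* (follower) = 32.0

Work:
Follower's reaction: q₂ = (a - c - q₁)/2
Leader substitutes: π₁ = q₁·(a - q₁ - (a-c-q₁)/2 - c)
FOC: q₁* = (146 - 18)/2 = 64.00
Then: q₂* = (146 - 18 - 64.0)/2 = 32.00
Leader has first-mover advantage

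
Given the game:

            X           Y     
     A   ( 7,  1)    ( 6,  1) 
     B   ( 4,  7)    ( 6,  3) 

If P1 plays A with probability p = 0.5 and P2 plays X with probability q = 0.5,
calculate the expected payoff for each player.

E[P1] = 5.75, E[P2] = 3.0

Work:
E[P1] = p·q·π₁(A,X) + p·(1-q)·π₁(A,Y) + (1-p)·q·π₁(B,X) + (1-p)·(1-q)·π₁(B,Y)
= 0.5·0.5·7 + 0.5·0.5·6 + 0.5·0.5·4 + 0.5·0.5·6
= 5.75

E[P2] = 3.0 (similar calculation)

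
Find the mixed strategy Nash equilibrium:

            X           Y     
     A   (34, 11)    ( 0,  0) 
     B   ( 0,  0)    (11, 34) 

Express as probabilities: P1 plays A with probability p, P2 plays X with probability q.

p = 0.7556, q = 0.2444

Work:
Find probabilities that make opponent indifferent:
P2 chooses q to make P1 indifferent between A and B
P1 chooses p to make P2 indifferent between X and Y
Mixed NE: P1 plays (A: 0.7556, B: 0.2444), P2 plays (X: 0.2444, Y: 0.7556)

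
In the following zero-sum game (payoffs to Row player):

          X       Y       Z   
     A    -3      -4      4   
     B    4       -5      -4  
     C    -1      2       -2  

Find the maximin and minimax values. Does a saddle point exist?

Maximin = -2, Minimax = 2, Saddle: False

Work:
Row minimums: [-4, -5, -2] → maximin = -2
Column maximums: [4, 2, 4] → minimax = 2
No saddle point (maximin ≠ minimax). Mixed strategy needed.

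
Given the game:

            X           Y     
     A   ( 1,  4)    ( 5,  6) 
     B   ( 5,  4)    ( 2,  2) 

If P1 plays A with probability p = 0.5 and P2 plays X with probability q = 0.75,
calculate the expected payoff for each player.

E[P1] = 3.125, E[P2] = 4.0

Work:
E[P1] = p·q·π₁(A,X) + p·(1-q)·π₁(A,Y) + (1-p)·q·π₁(B,X) + (1-p)·(1-q)·π₁(B,Y)
= 0.5·0.75·1 + 0.5·0.25·5 + 0.5·0.75·5 + 0.5·0.25·2
= 3.125

E[P2] = 4.0 (similar calculation)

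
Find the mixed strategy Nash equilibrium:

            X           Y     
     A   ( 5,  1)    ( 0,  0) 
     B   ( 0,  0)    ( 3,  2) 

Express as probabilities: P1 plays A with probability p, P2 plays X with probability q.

p = 0.6667, q = 0.375

Work:
Find probabilities that make opponent indifferent:
P2 chooses q to make P1 indifferent between A and B
P1 chooses p to make P2 indifferent between X and Y
Mixed NE: P1 plays (A: 0.6667, B: 0.3333), P2 plays (X: 0.375, Y: 0.625)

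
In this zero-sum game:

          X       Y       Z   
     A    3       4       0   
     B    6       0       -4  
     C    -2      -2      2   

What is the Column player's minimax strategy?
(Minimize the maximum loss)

Column should play Z, value = 2

Work:
Column player minimizes Row's maximum payoff:
Column X: max payoff to Row = 6
Column Y: max payoff to Row = 4
Column Z: max payoff to Row = 2
Minimum is 2, achieved by column Z.
Minimax strategy: Z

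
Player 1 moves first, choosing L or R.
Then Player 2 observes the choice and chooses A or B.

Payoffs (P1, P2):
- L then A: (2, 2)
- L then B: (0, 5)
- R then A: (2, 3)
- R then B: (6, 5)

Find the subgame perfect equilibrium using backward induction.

P1 plays R, P2 plays B after L and B after R; Payoff (6, 5)

Work:
Backward induction:
After L: P2 chooses B → P1 gets 0
After R: P2 chooses B → P1 gets 6
P1 chooses R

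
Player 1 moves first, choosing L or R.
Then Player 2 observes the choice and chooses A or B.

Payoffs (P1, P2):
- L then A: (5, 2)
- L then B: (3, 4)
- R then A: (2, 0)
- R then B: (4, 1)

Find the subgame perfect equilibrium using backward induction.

P1 plays R, P2 plays B after L and B after R; Payoff (4, 1)

Work:
Backward induction:
After L: P2 chooses B → P1 gets 3
After R: P2 chooses B → P1 gets 4
P1 chooses R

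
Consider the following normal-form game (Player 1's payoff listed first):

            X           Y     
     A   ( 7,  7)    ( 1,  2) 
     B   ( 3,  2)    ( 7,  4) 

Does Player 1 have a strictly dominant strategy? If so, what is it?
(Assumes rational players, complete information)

No strictly dominant strategy exists for Player 1

Work:
A strategy strictly dominates another if it gives a strictly higher payoff against every opponent action. Compare each pair of P1's strategies column-by-column:
  A vs B: [7 vs 3, 1 vs 7] → A does not strictly dominate B (column Y: 1 ≤ 7)
  B vs A: [3 vs 7, 7 vs 1] → B does not strictly dominate A (column X: 3 ≤ 7)
No single strategy strictly dominates all others → no strictly dominant strategy.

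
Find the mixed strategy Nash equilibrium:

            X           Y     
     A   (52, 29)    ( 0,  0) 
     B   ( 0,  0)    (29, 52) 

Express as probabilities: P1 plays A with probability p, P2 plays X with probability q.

p = 0.642, q = 0.358

Work:
Find probabilities that make opponent indifferent:
P2 chooses q to make P1 indifferent between A and B
P1 chooses p to make P2 indifferent between X and Y
Mixed NE: P1 plays (A: 0.642, B: 0.358), P2 plays (X: 0.358, Y: 0.642)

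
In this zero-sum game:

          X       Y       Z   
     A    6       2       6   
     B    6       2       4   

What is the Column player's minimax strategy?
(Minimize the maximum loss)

Column should play Y, value = 2

Work:
Column player minimizes Row's maximum payoff:
Column X: max payoff to Row = 6
Column Y: max payoff to Row = 2
Column Z: max payoff to Row = 6
Minimum is 2, achieved by column Y.
Minimax strategy: Y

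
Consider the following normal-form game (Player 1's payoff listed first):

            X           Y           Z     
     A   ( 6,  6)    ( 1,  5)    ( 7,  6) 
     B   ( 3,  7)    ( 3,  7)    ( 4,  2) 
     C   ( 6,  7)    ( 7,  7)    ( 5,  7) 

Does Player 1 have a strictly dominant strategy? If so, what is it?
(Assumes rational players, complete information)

No strictly dominant strategy exists for Player 1

Work:
A strategy strictly dominates another if it gives a strictly higher payoff against every opponent action. Compare each pair of P1's strategies column-by-column:
  A vs B: [6 vs 3, 1 vs 3, 7 vs 4] → A does not strictly dominate B (column Y: 1 ≤ 3)
  A vs C: [6 vs 6, 1 vs 7, 7 vs 5] → A does not strictly dominate C (column X: 6 ≤ 6)
  B vs A: [3 vs 6, 3 vs 1, 4 vs 7] → B does not strictly dominate A (column X: 3 ≤ 6)
  B vs C: [3 vs 6, 3 vs 7, 4 vs 5] → B does not strictly dominate C (column X: 3 ≤ 6)
  C vs A: [6 vs 6, 7 vs 1, 5 vs 7] → C does not strictly dominate A (column X: 6 ≤ 6)
  C vs B: [6 vs 3, 7 vs 3, 5 vs 4] → C strictly dominates B
No single strategy strictly dominates all others → no strictly dominant strategy.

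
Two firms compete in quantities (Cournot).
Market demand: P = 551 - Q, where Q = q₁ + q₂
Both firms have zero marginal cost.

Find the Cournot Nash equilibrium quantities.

q₁* = q₂* = 183.67; P* = 183.67

Work:
Profit: π_i = P·q_i = (a - q_i - q_j)·q_i
FOC: ∂π_i/∂q_i = a - 2q_i - q_j = 0
Reaction function: q_i = (551 - q_j)/2
Symmetry: q* = 551/3 = 183.67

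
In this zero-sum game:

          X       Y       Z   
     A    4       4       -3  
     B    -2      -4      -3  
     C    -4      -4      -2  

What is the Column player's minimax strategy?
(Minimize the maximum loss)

Column should play Z, value = -2

Work:
Column player minimizes Row's maximum payoff:
Column X: max payoff to Row = 4
Column Y: max payoff to Row = 4
Column Z: max payoff to Row = -2
Minimum is -2, achieved by column Z.
Minimax strategy: Z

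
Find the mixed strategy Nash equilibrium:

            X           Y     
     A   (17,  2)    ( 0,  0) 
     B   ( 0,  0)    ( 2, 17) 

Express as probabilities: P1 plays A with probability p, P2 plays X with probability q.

p = 0.8947, q = 0.1053

Work:
Find probabilities that make opponent indifferent:
P2 chooses q to make P1 indifferent between A and B
P1 chooses p to make P2 indifferent between X and Y
Mixed NE: P1 plays (A: 0.8947, B: 0.1053), P2 plays (X: 0.1053, Y: 0.8947)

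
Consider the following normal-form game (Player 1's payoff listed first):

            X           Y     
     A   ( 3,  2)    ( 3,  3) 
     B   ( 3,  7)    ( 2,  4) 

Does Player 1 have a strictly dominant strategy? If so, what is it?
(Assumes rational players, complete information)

No strictly dominant strategy exists for Player 1

Work:
A strategy strictly dominates another if it gives a strictly higher payoff against every opponent action. Compare each pair of P1's strategies column-by-column:
  A vs B: [3 vs 3, 3 vs 2] → A does not strictly dominate B (column X: 3 ≤ 3)
  B vs A: [3 vs 3, 2 vs 3] → B does not strictly dominate A (column X: 3 ≤ 3)
No single strategy strictly dominates all others → no strictly dominant strategy.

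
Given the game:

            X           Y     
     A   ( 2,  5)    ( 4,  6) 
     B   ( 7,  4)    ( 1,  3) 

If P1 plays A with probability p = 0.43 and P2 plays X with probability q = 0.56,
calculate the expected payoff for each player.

E[P1] = 3.7236, E[P2] = 4.3684

Work:
E[P1] = p·q·π₁(A,X) + p·(1-q)·π₁(A,Y) + (1-p)·q·π₁(B,X) + (1-p)·(1-q)·π₁(B,Y)
= 0.43·0.56·2 + 0.43·0.44·4 + 0.57·0.56·7 + 0.57·0.44·1
= 3.7236

E[P2] = 4.3684 (similar calculation)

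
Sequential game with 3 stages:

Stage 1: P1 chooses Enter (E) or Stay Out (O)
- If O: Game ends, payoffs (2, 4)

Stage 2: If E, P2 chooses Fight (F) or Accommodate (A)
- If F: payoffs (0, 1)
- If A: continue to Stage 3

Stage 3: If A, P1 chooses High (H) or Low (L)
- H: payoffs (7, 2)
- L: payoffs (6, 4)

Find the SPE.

SPE: (E, A, H); Outcome (7, 2)

Work:
Stage 3: P1 chooses H (7 vs 6)
Stage 2: P2: F->1, A->2 (anticipating H). Choose A
Stage 1: P1: O->2, E->7 (anticipating A, H). Choose E
SPE path: E -> A -> H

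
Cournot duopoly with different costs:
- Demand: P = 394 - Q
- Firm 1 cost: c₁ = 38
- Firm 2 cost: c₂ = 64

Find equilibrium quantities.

q₁* = 127.33, q₂* = 101.33

Work:
Reaction: q₁ = (394 - 38 - q₂)/2
Reaction: q₂ = (394 - 64 - q₁)/2
Solve simultaneously:
q₁* = (394 - 2×38 + 64)/3 = 127.33
q₂* = (394 - 2×64 + 38)/3 = 101.33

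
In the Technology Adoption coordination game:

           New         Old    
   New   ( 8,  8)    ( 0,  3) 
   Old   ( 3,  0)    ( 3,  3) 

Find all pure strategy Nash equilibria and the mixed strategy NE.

Pure NE: (New, New) and (Old, Old); Mixed NE: p = 0.375, q = 0.375

Work:
Check pure NE:
(New, New): (8, 8) - no unilateral deviation beneficial
(Old, Old): (3, 3) - no unilateral deviation beneficial
Mixed NE: P1 plays New with p = 0.375, P2 plays New with q = 0.375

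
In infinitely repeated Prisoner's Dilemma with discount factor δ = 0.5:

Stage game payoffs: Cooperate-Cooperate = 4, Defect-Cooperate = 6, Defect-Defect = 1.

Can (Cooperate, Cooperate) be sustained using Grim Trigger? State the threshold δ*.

δ* = 0.4; since δ = 0.5 ≥ 0.4, cooperation can be sustained

Work:
For Grim Trigger:
Cooperate forever: 4/(1-δ)
Defect then punished: 6 + 1·δ/(1-δ)
Need: 4/(1-δ) ≥ 6 + 1·δ/(1-δ)
Solving: δ ≥ (T-R)/(T-P) = (6-4)/(6-1) = 0.4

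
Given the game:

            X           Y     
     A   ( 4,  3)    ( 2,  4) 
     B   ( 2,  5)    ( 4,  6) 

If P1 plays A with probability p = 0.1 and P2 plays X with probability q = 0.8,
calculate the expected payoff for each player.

E[P1] = 2.52, E[P2] = 5.0

Work:
E[P1] = p·q·π₁(A,X) + p·(1-q)·π₁(A,Y) + (1-p)·q·π₁(B,X) + (1-p)·(1-q)·π₁(B,Y)
= 0.1·0.8·4 + 0.1·0.2·2 + 0.9·0.8·2 + 0.9·0.2·4
= 2.52

E[P2] = 5.0 (similar calculation)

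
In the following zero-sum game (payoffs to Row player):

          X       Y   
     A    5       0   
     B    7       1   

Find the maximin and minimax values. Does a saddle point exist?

Maximin = 1, Minimax = 1, Saddle: True

Work:
Row minimums: [0, 1] → maximin = 1
Column maximums: [7, 1] → minimax = 1
Saddle point exists! Game value = 1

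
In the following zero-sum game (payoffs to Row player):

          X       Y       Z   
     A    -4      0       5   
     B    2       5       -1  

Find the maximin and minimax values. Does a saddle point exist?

Maximin = -1, Minimax = 2, Saddle: False

Work:
Row minimums: [-4, -1] → maximin = -1
Column maximums: [2, 5, 5] → minimax = 2
No saddle point (maximin ≠ minimax). Mixed strategy needed.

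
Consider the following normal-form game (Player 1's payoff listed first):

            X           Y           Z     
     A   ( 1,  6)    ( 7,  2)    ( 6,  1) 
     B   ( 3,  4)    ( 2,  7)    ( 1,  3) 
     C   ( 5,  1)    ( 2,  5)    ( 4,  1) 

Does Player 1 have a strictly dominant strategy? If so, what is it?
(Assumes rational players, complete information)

No strictly dominant strategy exists for Player 1

Work:
A strategy strictly dominates another if it gives a strictly higher payoff against every opponent action. Compare each pair of P1's strategies column-by-column:
  A vs B: [1 vs 3, 7 vs 2, 6 vs 1] → A does not strictly dominate B (column X: 1 ≤ 3)
  A vs C: [1 vs 5, 7 vs 2, 6 vs 4] → A does not strictly dominate C (column X: 1 ≤ 5)
  B vs A: [3 vs 1, 2 vs 7, 1 vs 6] → B does not strictly dominate A (column Y: 2 ≤ 7)
  B vs C: [3 vs 5, 2 vs 2, 1 vs 4] → B does not strictly dominate C (column X: 3 ≤ 5)
  C vs A: [5 vs 1, 2 vs 7, 4 vs 6] → C does not strictly dominate A (column Y: 2 ≤ 7)
  C vs B: [5 vs 3, 2 vs 2, 4 vs 1] → C does not strictly dominate B (column Y: 2 ≤ 2)
No single strategy strictly dominates all others → no strictly dominant strategy.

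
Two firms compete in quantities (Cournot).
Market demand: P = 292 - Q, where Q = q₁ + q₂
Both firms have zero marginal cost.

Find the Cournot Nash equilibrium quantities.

q₁* = q₂* = 97.33; P* = 97.33

Work:
Profit: π_i = P·q_i = (a - q_i - q_j)·q_i
FOC: ∂π_i/∂q_i = a - 2q_i - q_j = 0
Reaction function: q_i = (292 - q_j)/2
Symmetry: q* = 292/3 = 97.33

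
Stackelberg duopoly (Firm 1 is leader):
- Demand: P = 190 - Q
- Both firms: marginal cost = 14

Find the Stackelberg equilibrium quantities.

q₁* (leader) = 88.0, q₂* (follower) = 44.0

Work:
Follower's reaction: q₂ = (a - c - q₁)/2
Leader substitutes: π₁ = q₁·(a - q₁ - (a-c-q₁)/2 - c)
FOC: q₁* = (190 - 14)/2 = 88.00
Then: q₂* = (190 - 14 - 88.0)/2 = 44.00
Leader has first-mover advantage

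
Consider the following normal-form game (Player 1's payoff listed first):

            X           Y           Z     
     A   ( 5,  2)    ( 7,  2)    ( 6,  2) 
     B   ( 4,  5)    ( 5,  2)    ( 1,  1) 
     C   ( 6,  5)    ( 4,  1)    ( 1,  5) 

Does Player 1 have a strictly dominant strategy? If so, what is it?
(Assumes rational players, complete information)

No strictly dominant strategy exists for Player 1

Work:
A strategy strictly dominates another if it gives a strictly higher payoff against every opponent action. Compare each pair of P1's strategies column-by-column:
  A vs B: [5 vs 4, 7 vs 5, 6 vs 1] → A strictly dominates B
  A vs C: [5 vs 6, 7 vs 4, 6 vs 1] → A does not strictly dominate C (column X: 5 ≤ 6)
  B vs A: [4 vs 5, 5 vs 7, 1 vs 6] → B does not strictly dominate A (column X: 4 ≤ 5)
  B vs C: [4 vs 6, 5 vs 4, 1 vs 1] → B does not strictly dominate C (column X: 4 ≤ 6)
  C vs A: [6 vs 5, 4 vs 7, 1 vs 6] → C does not strictly dominate A (column Y: 4 ≤ 7)
  C vs B: [6 vs 4, 4 vs 5, 1 vs 1] → C does not strictly dominate B (column Y: 4 ≤ 5)
No single strategy strictly dominates all others → no strictly dominant strategy.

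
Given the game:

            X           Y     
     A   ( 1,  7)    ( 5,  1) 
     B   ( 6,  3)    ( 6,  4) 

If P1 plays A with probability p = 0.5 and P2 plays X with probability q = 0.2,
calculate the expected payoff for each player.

E[P1] = 5.1, E[P2] = 3.0

Work:
E[P1] = p·q·π₁(A,X) + p·(1-q)·π₁(A,Y) + (1-p)·q·π₁(B,X) + (1-p)·(1-q)·π₁(B,Y)
= 0.5·0.2·1 + 0.5·0.8·5 + 0.5·0.2·6 + 0.5·0.8·6
= 5.1

E[P2] = 3.0 (similar calculation)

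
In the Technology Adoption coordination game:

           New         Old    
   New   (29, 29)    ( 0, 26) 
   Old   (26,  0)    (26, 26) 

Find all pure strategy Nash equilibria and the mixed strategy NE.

Pure NE: (New, New) and (Old, Old); Mixed NE: p = 0.8966, q = 0.8966

Work:
Check pure NE:
(New, New): (29, 29) - no unilateral deviation beneficial
(Old, Old): (26, 26) - no unilateral deviation beneficial
Mixed NE: P1 plays New with p = 0.8966, P2 plays New with q = 0.8966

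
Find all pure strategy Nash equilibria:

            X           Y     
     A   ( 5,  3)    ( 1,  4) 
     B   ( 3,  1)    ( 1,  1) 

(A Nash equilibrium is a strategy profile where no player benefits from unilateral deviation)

Nash equilibrium: (A, Y), (B, Y)

Work:
Best responses:
  P1 vs X: payoffs [5, 3] → best response A (payoff 5)
  P1 vs Y: payoffs [1, 1] → best response A/B (payoff 1)
  P2 vs A: payoffs [3, 4] → best response Y (payoff 4)
  P2 vs B: payoffs [1, 1] → best response X/Y (payoff 1)
Mutual best responses: (A,Y), (B,Y) → Nash equilibria.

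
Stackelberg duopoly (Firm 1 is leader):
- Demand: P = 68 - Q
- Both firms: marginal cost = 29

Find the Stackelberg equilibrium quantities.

q₁* (leader) = 19.5, q₂* (follower) = 9.75

Work:
Follower's reaction: q₂ = (a - c - q₁)/2
Leader substitutes: π₁ = q₁·(a - q₁ - (a-c-q₁)/2 - c)
FOC: q₁* = (68 - 29)/2 = 19.50
Then: q₂* = (68 - 29 - 19.5)/2 = 9.75
Leader has first-mover advantage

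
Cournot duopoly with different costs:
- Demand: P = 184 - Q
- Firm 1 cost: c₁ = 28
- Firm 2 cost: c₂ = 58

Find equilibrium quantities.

q₁* = 62.0, q₂* = 32.0

Work:
Reaction: q₁ = (184 - 28 - q₂)/2
Reaction: q₂ = (184 - 58 - q₁)/2
Solve simultaneously:
q₁* = (184 - 2×28 + 58)/3 = 62.0
q₂* = (184 - 2×58 + 28)/3 = 32.0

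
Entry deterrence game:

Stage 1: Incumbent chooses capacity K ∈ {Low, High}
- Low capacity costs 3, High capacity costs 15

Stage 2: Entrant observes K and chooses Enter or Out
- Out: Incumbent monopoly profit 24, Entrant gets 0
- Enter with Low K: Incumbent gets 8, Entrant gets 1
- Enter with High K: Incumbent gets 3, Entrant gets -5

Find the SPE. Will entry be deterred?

SPE: (High, Enter|Low, Out|High); Entry deterred. Incumbent net profit = 9

Work:
After Low K: Entrant enters (1 > 0)
After High K: Entrant stays out (-5 < 0)
Incumbent: Low → 8−3=5, High → 24−15=9
Incumbent chooses High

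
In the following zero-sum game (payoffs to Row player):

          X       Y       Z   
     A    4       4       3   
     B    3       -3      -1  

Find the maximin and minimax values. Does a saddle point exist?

Maximin = 3, Minimax = 3, Saddle: True

Work:
Row minimums: [3, -3] → maximin = 3
Column maximums: [4, 4, 3] → minimax = 3
Saddle point exists! Game value = 3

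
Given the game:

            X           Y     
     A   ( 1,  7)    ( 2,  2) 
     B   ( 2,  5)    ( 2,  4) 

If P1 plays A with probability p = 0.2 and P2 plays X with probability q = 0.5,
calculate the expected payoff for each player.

E[P1] = 1.9, E[P2] = 4.5

Work:
E[P1] = p·q·π₁(A,X) + p·(1-q)·π₁(A,Y) + (1-p)·q·π₁(B,X) + (1-p)·(1-q)·π₁(B,Y)
= 0.2·0.5·1 + 0.2·0.5·2 + 0.8·0.5·2 + 0.8·0.5·2
= 1.9

E[P2] = 4.5 (similar calculation)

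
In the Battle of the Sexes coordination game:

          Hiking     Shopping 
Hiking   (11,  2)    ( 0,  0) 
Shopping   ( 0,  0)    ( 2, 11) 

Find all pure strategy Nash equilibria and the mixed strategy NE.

Pure NE: (Hiking, Hiking) and (Shopping, Shopping); Mixed NE: p = 0.8462, q = 0.1538

Work:
Check pure NE:
(Hiking, Hiking): (11, 2) - no unilateral deviation beneficial
(Shopping, Shopping): (2, 11) - no unilateral deviation beneficial
Mixed NE: P1 plays Hiking with p = 0.8462, P2 plays Hiking with q = 0.1538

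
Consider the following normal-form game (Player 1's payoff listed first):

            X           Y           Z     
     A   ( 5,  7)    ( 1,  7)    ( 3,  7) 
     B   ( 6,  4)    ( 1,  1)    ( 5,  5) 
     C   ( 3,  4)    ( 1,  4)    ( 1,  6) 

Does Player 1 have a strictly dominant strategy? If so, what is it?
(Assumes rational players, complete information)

No strictly dominant strategy exists for Player 1

Work:
A strategy strictly dominates another if it gives a strictly higher payoff against every opponent action. Compare each pair of P1's strategies column-by-column:
  A vs B: [5 vs 6, 1 vs 1, 3 vs 5] → A does not strictly dominate B (column X: 5 ≤ 6)
  A vs C: [5 vs 3, 1 vs 1, 3 vs 1] → A does not strictly dominate C (column Y: 1 ≤ 1)
  B vs A: [6 vs 5, 1 vs 1, 5 vs 3] → B does not strictly dominate A (column Y: 1 ≤ 1)
  B vs C: [6 vs 3, 1 vs 1, 5 vs 1] → B does not strictly dominate C (column Y: 1 ≤ 1)
  C vs A: [3 vs 5, 1 vs 1, 1 vs 3] → C does not strictly dominate A (column X: 3 ≤ 5)
  C vs B: [3 vs 6, 1 vs 1, 1 vs 5] → C does not strictly dominate B (column X: 3 ≤ 6)
No single strategy strictly dominates all others → no strictly dominant strategy.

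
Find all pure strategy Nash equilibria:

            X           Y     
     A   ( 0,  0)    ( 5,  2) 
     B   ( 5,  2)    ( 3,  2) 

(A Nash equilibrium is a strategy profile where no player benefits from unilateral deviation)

Nash equilibrium: (A, Y), (B, X)

Work:
Best responses:
  P1 vs X: payoffs [0, 5] → best response B (payoff 5)
  P1 vs Y: payoffs [5, 3] → best response A (payoff 5)
  P2 vs A: payoffs [0, 2] → best response Y (payoff 2)
  P2 vs B: payoffs [2, 2] → best response X/Y (payoff 2)
Mutual best responses: (A,Y), (B,X) → Nash equilibria.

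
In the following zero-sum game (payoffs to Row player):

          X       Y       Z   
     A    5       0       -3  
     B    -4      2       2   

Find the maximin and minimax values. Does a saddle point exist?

Maximin = -3, Minimax = 2, Saddle: False

Work:
Row minimums: [-3, -4] → maximin = -3
Column maximums: [5, 2, 2] → minimax = 2
No saddle point (maximin ≠ minimax). Mixed strategy needed.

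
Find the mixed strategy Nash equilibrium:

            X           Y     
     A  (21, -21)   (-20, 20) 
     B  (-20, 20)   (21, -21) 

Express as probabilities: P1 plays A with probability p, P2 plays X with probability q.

p = 0.5, q = 0.5

Work:
Find probabilities that make opponent indifferent:
P2 chooses q to make P1 indifferent between A and B
P1 chooses p to make P2 indifferent between X and Y
Mixed NE: P1 plays (A: 0.5, B: 0.5), P2 plays (X: 0.5, Y: 0.5)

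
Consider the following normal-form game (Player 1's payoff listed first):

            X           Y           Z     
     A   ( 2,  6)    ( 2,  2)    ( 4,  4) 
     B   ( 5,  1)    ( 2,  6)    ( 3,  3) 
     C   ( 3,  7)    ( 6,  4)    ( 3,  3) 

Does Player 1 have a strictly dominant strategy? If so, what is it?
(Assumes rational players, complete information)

No strictly dominant strategy exists for Player 1

Work:
A strategy strictly dominates another if it gives a strictly higher payoff against every opponent action. Compare each pair of P1's strategies column-by-column:
  A vs B: [2 vs 5, 2 vs 2, 4 vs 3] → A does not strictly dominate B (column X: 2 ≤ 5)
  A vs C: [2 vs 3, 2 vs 6, 4 vs 3] → A does not strictly dominate C (column X: 2 ≤ 3)
  B vs A: [5 vs 2, 2 vs 2, 3 vs 4] → B does not strictly dominate A (column Y: 2 ≤ 2)
  B vs C: [5 vs 3, 2 vs 6, 3 vs 3] → B does not strictly dominate C (column Y: 2 ≤ 6)
  C vs A: [3 vs 2, 6 vs 2, 3 vs 4] → C does not strictly dominate A (column Z: 3 ≤ 4)
  C vs B: [3 vs 5, 6 vs 2, 3 vs 3] → C does not strictly dominate B (column X: 3 ≤ 5)
No single strategy strictly dominates all others → no strictly dominant strategy.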